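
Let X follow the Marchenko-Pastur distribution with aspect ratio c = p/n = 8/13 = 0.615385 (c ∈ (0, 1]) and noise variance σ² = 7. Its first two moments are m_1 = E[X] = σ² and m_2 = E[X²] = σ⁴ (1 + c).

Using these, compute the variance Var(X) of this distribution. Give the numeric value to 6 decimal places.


m_1 = E[X] = σ² = 7, so m_1² = 49.
m_2 = E[X²] = σ⁴ (1 + c) = 49 · (1 + 0.615385) = 49 · 1.615385 = 79.153846.
(Note m_2 − m_1² simplifies to c · σ⁴ = 0.615385 · 49.)

Var(X) = m_2 − m_1² = 79.153846 − 49 = 30.153846.


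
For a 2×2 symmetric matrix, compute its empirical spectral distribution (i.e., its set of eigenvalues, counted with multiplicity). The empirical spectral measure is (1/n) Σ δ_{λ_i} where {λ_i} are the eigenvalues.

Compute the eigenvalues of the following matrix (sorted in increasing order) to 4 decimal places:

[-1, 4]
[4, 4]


Since M is real symmetric, both eigenvalues are real; they are the roots of det(λI − M) = λ² − (tr M) λ + det M.
tr M = -1 + 4 = 3.
det M = (-1)·4 − 4² = -4 − 16 = -20.
Characteristic polynomial: λ² − 3λ − 20 = 0.
Discriminant Δ = (tr M)² − 4·det M = 9 − (-80) = 89; √Δ = 9.433981.
λ = (tr M ± √Δ)/2 = (3 ± 9.433981)/2, giving (tr M − √Δ)/2 = -3.2170 and (tr M + √Δ)/2 = 6.2170.

Eigenvalues sorted in increasing order: [-3.2170, 6.2170].


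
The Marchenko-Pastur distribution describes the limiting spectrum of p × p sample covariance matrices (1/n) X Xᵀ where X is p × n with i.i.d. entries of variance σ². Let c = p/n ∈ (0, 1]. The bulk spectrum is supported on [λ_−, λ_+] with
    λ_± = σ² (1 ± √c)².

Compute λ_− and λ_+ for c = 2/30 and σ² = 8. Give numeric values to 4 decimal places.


c = 2/30 = 0.066667; √c = 0.258199.
λ_− = σ² (1 − √c)² = 8 · (1 − 0.258199)² = 8 · (0.741801)² = 4.402151.
λ_+ = σ² (1 + √c)² = 8 · (1 + 0.258199)² = 8 · (1.258199)² = 12.664516.

Rounded to 4 decimal places: λ_− ≈ 4.4022, λ_+ ≈ 12.6645.


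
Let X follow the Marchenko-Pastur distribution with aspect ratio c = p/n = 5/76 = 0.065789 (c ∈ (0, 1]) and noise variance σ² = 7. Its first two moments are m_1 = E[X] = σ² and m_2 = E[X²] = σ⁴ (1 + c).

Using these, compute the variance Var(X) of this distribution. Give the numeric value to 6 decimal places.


m_1 = E[X] = σ² = 7, so m_1² = 49.
m_2 = E[X²] = σ⁴ (1 + c) = 49 · (1 + 0.065789) = 49 · 1.065789 = 52.223684.
(Note m_2 − m_1² simplifies to c · σ⁴ = 0.065789 · 49.)

Var(X) = m_2 − m_1² = 52.223684 − 49 = 3.223684.


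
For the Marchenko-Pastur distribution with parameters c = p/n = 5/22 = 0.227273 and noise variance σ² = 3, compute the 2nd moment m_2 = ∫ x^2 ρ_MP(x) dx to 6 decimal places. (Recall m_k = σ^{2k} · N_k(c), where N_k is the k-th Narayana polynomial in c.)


E[X²] = σ⁴ (1 + c) (second MP moment). With σ² = 3 (so σ⁴ = 9) and c = 5/22 = 0.227273: E[X²] = 9 · (1 + 0.227273) = 9 · 1.227273.

So E[X^2] = 11.045455.


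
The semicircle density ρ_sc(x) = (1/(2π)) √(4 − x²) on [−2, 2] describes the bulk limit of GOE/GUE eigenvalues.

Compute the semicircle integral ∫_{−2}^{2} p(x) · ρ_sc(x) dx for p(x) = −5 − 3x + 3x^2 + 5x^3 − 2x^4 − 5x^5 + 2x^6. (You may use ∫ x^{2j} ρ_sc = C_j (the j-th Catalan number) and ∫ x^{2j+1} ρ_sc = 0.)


Write p(x) = Σ a_i x^i, split into monomials and integrate each against ρ_sc separately.
Using ∫ x^{2j} ρ_sc = C_j = (1/(j+1)) C(2j, j) (Catalan numbers) and ∫ x^{2j+1} ρ_sc = 0 (odd monomials vanish by symmetry):
  i = 0 (even): a_0 · C_{0} = -5 · 1 = -5
  i = 1 (odd): ∫ x^1 ρ_sc = 0 (vanishes)
  i = 2 (even): a_2 · C_{1} = 3 · 1 = 3
  i = 3 (odd): ∫ x^3 ρ_sc = 0 (vanishes)
  i = 4 (even): a_4 · C_{2} = -2 · 2 = -4
  i = 5 (odd): ∫ x^5 ρ_sc = 0 (vanishes)
  i = 6 (even): a_6 · C_{3} = 2 · 5 = 10

Summing the contributions: ∫_{−2}^{2} p(x) ρ_sc(x) dx = (-5) + 3 + (-4) + 10 = 4.


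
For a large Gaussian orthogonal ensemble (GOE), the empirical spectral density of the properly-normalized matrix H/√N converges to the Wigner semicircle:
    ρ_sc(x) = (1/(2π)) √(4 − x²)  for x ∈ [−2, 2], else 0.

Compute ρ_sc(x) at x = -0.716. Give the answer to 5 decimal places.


ρ_sc(x) = (1/(2π)) √(4 − x²). With x = -0.716:
  4 − x² = 4 − (-0.716)² = 4 − 0.512656 = 3.487344.
  √(4 − x²) = 1.867443.
  1/(2π) = 0.159155.
  ρ_sc(-0.716) = 0.159155 · 1.867443 = 0.297213.

Rounded to 5 decimal places: ρ_sc(-0.716) ≈ 0.29721.


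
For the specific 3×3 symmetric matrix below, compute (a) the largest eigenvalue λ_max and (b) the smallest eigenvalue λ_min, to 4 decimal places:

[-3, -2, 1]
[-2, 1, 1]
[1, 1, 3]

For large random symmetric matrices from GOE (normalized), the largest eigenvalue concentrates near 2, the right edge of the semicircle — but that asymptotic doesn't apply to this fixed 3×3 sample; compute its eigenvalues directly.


Since M is real symmetric, all three eigenvalues are real; they are the roots of det(λI − M) = λ³ − (tr M) λ² + s λ − det M, where s is the sum of the principal 2×2 minors.
tr M = -3 + 1 + 3 = 1.
s = ((-3)·1 − (-2)²) + ((-3)·3 − 1²) + (1·3 − 1²) = -7 + (-10) + 2 = -15.
det M (expand along row 1) = (-3)·2 − (-2)·(-7) + 1·(-3) = -23.
Characteristic polynomial: λ³ − λ² − 15λ + 23 = 0.
Substitute λ = y + (tr M)/3 = y + 0.333333 to remove the quadratic term: y³ + p·y + q = 0 with p = s − (tr M)²/3 = -15.333333 and q = −2(tr M)³/27 + (tr M)·s/3 − det M = 17.925926.
Three real roots ⇒ use the trigonometric (Viète) form: r = 2√(−p/3) = 4.521553, φ = arccos(3q/(p·r)) = arccos(-0.775673) = 2.458577 rad.
y_k = r·cos(φ/3 − 2πk/3) for k = 0, 1, 2 gives y = 3.086267, 1.318605, -4.404872.
λ_k = y_k + 0.333333 gives λ = 3.4196, 1.6519, -4.0715 (check: the sum is 1.0000 = tr M).

Hence λ_max = 3.4196 and λ_min = -4.0715.


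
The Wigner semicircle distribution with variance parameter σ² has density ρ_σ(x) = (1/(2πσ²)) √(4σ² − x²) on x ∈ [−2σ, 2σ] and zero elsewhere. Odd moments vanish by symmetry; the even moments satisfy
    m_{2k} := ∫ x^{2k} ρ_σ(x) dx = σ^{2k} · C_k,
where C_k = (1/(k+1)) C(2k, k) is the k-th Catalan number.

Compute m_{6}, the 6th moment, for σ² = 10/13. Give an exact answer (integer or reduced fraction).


By the scaled semicircle moment identity, m_{2k} = σ^{2k} · C_k with k = 3.
C_3 = (1/(k+1)) · C(2k, k) = (1/4) · C(6, 3) = (1/4) · 20 = 5.
σ^{2k} = (σ²)^k = (10/13)^3 = 1000/2197.

Therefore m_{6} = σ^{6} · C_3 = (1000/2197) · 5 = 5000/2197.


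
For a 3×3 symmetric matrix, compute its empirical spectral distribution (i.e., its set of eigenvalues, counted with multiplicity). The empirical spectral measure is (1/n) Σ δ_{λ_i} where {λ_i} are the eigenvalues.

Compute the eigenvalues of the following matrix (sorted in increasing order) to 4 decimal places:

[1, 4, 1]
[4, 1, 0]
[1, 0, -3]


Since M is real symmetric, all three eigenvalues are real; they are the roots of det(λI − M) = λ³ − (tr M) λ² + s λ − det M, where s is the sum of the principal 2×2 minors.
tr M = 1 + 1 + (-3) = -1.
s = (1·1 − 4²) + (1·(-3) − 1²) + (1·(-3) − 0²) = -15 + (-4) + (-3) = -22.
det M (expand along row 1) = 1·(-3) − 4·(-12) + 1·(-1) = 44.
Characteristic polynomial: λ³ + λ² − 22λ − 44 = 0.
Substitute λ = y + (tr M)/3 = y − 0.333333 to remove the quadratic term: y³ + p·y + q = 0 with p = s − (tr M)²/3 = -22.333333 and q = −2(tr M)³/27 + (tr M)·s/3 − det M = -36.592593.
Three real roots ⇒ use the trigonometric (Viète) form: r = 2√(−p/3) = 5.456902, φ = arccos(3q/(p·r)) = arccos(0.900772) = 0.449253 rad.
y_k = r·cos(φ/3 − 2πk/3) for k = 0, 1, 2 gives y = 5.395830, -1.992861, -3.402968.
λ_k = y_k − 0.333333 gives λ = 5.0625, -2.3262, -3.7363 (check: the sum is -1.0000 = tr M).

Eigenvalues sorted in increasing order: [-3.7363, -2.3262, 5.0625].


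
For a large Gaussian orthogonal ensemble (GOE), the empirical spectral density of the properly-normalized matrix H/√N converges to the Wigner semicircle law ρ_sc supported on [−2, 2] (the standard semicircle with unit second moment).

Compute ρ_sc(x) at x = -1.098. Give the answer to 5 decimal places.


ρ_sc(x) = (1/(2π)) √(4 − x²). With x = -1.098:
  4 − x² = 4 − (-1.098)² = 4 − 1.205604 = 2.794396.
  √(4 − x²) = 1.671645.
  1/(2π) = 0.159155.
  ρ_sc(-1.098) = 0.159155 · 1.671645 = 0.266051.

Rounded to 5 decimal places: ρ_sc(-1.098) ≈ 0.26605.


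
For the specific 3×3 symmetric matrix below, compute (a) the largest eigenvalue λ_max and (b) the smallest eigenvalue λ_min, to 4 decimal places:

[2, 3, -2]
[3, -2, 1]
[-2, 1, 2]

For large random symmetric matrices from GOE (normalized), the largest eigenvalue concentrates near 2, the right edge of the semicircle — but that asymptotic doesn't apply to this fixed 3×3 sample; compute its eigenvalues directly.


Since M is real symmetric, all three eigenvalues are real; they are the roots of det(λI − M) = λ³ − (tr M) λ² + s λ − det M, where s is the sum of the principal 2×2 minors.
tr M = 2 + (-2) + 2 = 2.
s = (2·(-2) − 3²) + (2·2 − (-2)²) + ((-2)·2 − 1²) = -13 + 0 + (-5) = -18.
det M (expand along row 1) = 2·(-5) − 3·8 + (-2)·(-1) = -32.
Characteristic polynomial: λ³ − 2λ² − 18λ + 32 = 0.
Substitute λ = y + (tr M)/3 = y + 0.666667 to remove the quadratic term: y³ + p·y + q = 0 with p = s − (tr M)²/3 = -19.333333 and q = −2(tr M)³/27 + (tr M)·s/3 − det M = 19.407407.
Three real roots ⇒ use the trigonometric (Viète) form: r = 2√(−p/3) = 5.077182, φ = arccos(3q/(p·r)) = arccos(-0.593143) = 2.205753 rad.
y_k = r·cos(φ/3 − 2πk/3) for k = 0, 1, 2 gives y = 3.765555, 1.066592, -4.832147.
λ_k = y_k + 0.666667 gives λ = 4.4322, 1.7333, -4.1655 (check: the sum is 2.0000 = tr M).

Hence λ_max = 4.4322 and λ_min = -4.1655.


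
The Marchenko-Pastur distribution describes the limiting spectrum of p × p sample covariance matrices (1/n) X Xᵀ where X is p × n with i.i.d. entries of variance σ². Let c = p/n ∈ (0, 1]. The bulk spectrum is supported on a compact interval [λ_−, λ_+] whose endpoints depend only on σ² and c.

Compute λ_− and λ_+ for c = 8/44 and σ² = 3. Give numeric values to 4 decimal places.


c = 8/44 = 0.181818; √c = 0.426401.
λ_− = σ² (1 − √c)² = 3 · (1 − 0.426401)² = 3 · (0.573599)² = 0.987046.
λ_+ = σ² (1 + √c)² = 3 · (1 + 0.426401)² = 3 · (1.426401)² = 6.103863.

Rounded to 4 decimal places: λ_− ≈ 0.9870, λ_+ ≈ 6.1039.


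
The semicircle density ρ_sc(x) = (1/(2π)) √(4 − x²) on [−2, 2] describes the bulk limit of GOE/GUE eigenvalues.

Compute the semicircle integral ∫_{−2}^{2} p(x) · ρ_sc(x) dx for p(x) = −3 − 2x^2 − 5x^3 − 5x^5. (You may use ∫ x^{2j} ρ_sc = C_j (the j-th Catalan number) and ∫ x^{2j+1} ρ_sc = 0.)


Write p(x) = Σ a_i x^i, split into monomials and integrate each against ρ_sc separately.
Using ∫ x^{2j} ρ_sc = C_j = (1/(j+1)) C(2j, j) (Catalan numbers) and ∫ x^{2j+1} ρ_sc = 0 (odd monomials vanish by symmetry):
  i = 0 (even): a_0 · C_{0} = -3 · 1 = -3
  i = 2 (even): a_2 · C_{1} = -2 · 1 = -2
  i = 3 (odd): ∫ x^3 ρ_sc = 0 (vanishes)
  i = 5 (odd): ∫ x^5 ρ_sc = 0 (vanishes)

Summing the contributions: ∫_{−2}^{2} p(x) ρ_sc(x) dx = (-3) + (-2) = -5.


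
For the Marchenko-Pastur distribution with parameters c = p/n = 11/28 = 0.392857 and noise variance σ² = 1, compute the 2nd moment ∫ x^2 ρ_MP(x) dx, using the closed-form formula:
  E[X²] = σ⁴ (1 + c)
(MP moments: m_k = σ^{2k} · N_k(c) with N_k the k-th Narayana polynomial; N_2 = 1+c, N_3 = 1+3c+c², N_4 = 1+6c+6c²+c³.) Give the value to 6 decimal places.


E[X²] = σ⁴ (1 + c) (second MP moment). With σ² = 1 (so σ⁴ = 1) and c = 11/28 = 0.392857: E[X²] = 1 · (1 + 0.392857) = 1 · 1.392857.

So E[X^2] = 1.392857.


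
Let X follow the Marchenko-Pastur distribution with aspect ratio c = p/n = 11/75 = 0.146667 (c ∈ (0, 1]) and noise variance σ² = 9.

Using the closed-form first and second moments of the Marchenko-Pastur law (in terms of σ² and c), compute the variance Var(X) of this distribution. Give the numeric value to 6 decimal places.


Recall the MP moments m_1 = E[X] = σ² and m_2 = E[X²] = σ⁴ (1 + c).
m_1 = E[X] = σ² = 9, so m_1² = 81.
m_2 = E[X²] = σ⁴ (1 + c) = 81 · (1 + 0.146667) = 81 · 1.146667 = 92.880000.
(Note m_2 − m_1² simplifies to c · σ⁴ = 0.146667 · 81.)

Var(X) = m_2 − m_1² = 92.880000 − 81 = 11.880000.


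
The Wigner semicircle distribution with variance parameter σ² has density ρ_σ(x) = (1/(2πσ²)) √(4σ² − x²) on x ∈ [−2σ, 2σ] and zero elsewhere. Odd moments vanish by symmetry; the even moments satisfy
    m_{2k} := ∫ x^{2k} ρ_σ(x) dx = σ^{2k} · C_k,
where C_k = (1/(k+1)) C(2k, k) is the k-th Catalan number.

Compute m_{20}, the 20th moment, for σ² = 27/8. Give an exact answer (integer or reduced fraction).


By the scaled semicircle moment identity, m_{2k} = σ^{2k} · C_k with k = 10.
C_10 = (1/(k+1)) · C(2k, k) = (1/11) · C(20, 10) = (1/11) · 184756 = 16796.
σ^{2k} = (σ²)^k = (27/8)^10 = 205891132094649/1073741824.

Therefore m_{20} = σ^{20} · C_10 = (205891132094649/1073741824) · 16796 = 864536863665431151/268435456.


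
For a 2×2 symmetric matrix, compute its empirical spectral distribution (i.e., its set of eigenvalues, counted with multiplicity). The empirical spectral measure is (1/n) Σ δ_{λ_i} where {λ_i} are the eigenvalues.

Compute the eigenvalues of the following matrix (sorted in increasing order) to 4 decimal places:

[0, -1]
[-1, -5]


Since M is real symmetric, both eigenvalues are real; they are the roots of det(λI − M) = λ² − (tr M) λ + det M.
tr M = 0 + (-5) = -5.
det M = 0·(-5) − (-1)² = 0 − 1 = -1.
Characteristic polynomial: λ² + 5λ − 1 = 0.
Discriminant Δ = (tr M)² − 4·det M = 25 − (-4) = 29; √Δ = 5.385165.
λ = (tr M ± √Δ)/2 = (-5 ± 5.385165)/2, giving (tr M − √Δ)/2 = -5.1926 and (tr M + √Δ)/2 = 0.1926.

Eigenvalues sorted in increasing order: [-5.1926, 0.1926].


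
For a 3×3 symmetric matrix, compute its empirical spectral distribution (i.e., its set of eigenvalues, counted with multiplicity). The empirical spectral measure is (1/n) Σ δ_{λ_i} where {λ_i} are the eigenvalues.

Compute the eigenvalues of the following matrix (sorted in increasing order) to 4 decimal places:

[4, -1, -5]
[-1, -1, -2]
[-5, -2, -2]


Since M is real symmetric, all three eigenvalues are real; they are the roots of det(λI − M) = λ³ − (tr M) λ² + s λ − det M, where s is the sum of the principal 2×2 minors.
tr M = 4 + (-1) + (-2) = 1.
s = (4·(-1) − (-1)²) + (4·(-2) − (-5)²) + ((-1)·(-2) − (-2)²) = -5 + (-33) + (-2) = -40.
det M (expand along row 1) = 4·(-2) − (-1)·(-8) + (-5)·(-3) = -1.
Characteristic polynomial: λ³ − λ² − 40λ + 1 = 0.
Substitute λ = y + (tr M)/3 = y + 0.333333 to remove the quadratic term: y³ + p·y + q = 0 with p = s − (tr M)²/3 = -40.333333 and q = −2(tr M)³/27 + (tr M)·s/3 − det M = -12.407407.
Three real roots ⇒ use the trigonometric (Viète) form: r = 2√(−p/3) = 7.333333, φ = arccos(3q/(p·r)) = arccos(0.125845) = 1.444617 rad.
y_k = r·cos(φ/3 − 2πk/3) for k = 0, 1, 2 gives y = 6.499411, -0.308349, -6.191062.
λ_k = y_k + 0.333333 gives λ = 6.8327, 0.0250, -5.8577 (check: the sum is 1.0000 = tr M).

Eigenvalues sorted in increasing order: [-5.8577, 0.0250, 6.8327].


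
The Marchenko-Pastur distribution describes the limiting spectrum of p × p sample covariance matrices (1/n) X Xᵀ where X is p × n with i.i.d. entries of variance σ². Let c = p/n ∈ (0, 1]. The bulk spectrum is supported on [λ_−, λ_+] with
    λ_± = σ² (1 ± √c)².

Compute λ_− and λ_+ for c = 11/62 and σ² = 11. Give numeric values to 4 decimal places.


c = 11/62 = 0.177419; √c = 0.421212.
λ_− = σ² (1 − √c)² = 11 · (1 − 0.421212)² = 11 · (0.578788)² = 3.684954.
λ_+ = σ² (1 + √c)² = 11 · (1 + 0.421212)² = 11 · (1.421212)² = 22.218272.

Rounded to 4 decimal places: λ_− ≈ 3.6850, λ_+ ≈ 22.2183.


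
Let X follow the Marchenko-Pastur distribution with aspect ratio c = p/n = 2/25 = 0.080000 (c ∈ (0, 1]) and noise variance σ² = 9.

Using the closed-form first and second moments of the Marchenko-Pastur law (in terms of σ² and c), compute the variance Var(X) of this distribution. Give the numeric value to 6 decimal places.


Recall the MP moments m_1 = E[X] = σ² and m_2 = E[X²] = σ⁴ (1 + c).
m_1 = E[X] = σ² = 9, so m_1² = 81.
m_2 = E[X²] = σ⁴ (1 + c) = 81 · (1 + 0.080000) = 81 · 1.080000 = 87.480000.
(Note m_2 − m_1² simplifies to c · σ⁴ = 0.080000 · 81.)

Var(X) = m_2 − m_1² = 87.480000 − 81 = 6.480000.


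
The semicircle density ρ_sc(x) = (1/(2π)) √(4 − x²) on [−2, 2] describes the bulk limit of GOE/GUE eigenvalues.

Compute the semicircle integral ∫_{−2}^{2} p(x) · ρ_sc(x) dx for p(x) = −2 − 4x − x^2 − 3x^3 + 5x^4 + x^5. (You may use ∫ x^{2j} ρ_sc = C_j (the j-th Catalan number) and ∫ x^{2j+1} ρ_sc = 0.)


Write p(x) = Σ a_i x^i, split into monomials and integrate each against ρ_sc separately.
Using ∫ x^{2j} ρ_sc = C_j = (1/(j+1)) C(2j, j) (Catalan numbers) and ∫ x^{2j+1} ρ_sc = 0 (odd monomials vanish by symmetry):
  i = 0 (even): a_0 · C_{0} = -2 · 1 = -2
  i = 1 (odd): ∫ x^1 ρ_sc = 0 (vanishes)
  i = 2 (even): a_2 · C_{1} = -1 · 1 = -1
  i = 3 (odd): ∫ x^3 ρ_sc = 0 (vanishes)
  i = 4 (even): a_4 · C_{2} = 5 · 2 = 10
  i = 5 (odd): ∫ x^5 ρ_sc = 0 (vanishes)

Summing the contributions: ∫_{−2}^{2} p(x) ρ_sc(x) dx = (-2) + (-1) + 10 = 7.


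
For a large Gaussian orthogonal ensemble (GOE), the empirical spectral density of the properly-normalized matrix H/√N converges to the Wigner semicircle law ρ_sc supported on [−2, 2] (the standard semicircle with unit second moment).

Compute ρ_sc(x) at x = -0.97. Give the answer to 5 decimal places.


ρ_sc(x) = (1/(2π)) √(4 − x²). With x = -0.97:
  4 − x² = 4 − (-0.97)² = 4 − 0.940900 = 3.059100.
  √(4 − x²) = 1.749028.
  1/(2π) = 0.159155.
  ρ_sc(-0.97) = 0.159155 · 1.749028 = 0.278366.

Rounded to 5 decimal places: ρ_sc(-0.97) ≈ 0.27837.


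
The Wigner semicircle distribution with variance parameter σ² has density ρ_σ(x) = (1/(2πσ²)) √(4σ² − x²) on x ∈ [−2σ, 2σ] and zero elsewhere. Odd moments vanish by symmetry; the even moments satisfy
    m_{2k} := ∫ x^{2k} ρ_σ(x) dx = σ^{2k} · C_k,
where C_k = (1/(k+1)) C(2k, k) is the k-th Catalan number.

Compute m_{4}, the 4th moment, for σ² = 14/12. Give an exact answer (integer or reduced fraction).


By the scaled semicircle moment identity, m_{2k} = σ^{2k} · C_k with k = 2.
C_2 = (1/(k+1)) · C(2k, k) = (1/3) · C(4, 2) = (1/3) · 6 = 2.
σ^{2k} = (σ²)^k = (14/12)^2 = 49/36.

Therefore m_{4} = σ^{4} · C_2 = (49/36) · 2 = 49/18.


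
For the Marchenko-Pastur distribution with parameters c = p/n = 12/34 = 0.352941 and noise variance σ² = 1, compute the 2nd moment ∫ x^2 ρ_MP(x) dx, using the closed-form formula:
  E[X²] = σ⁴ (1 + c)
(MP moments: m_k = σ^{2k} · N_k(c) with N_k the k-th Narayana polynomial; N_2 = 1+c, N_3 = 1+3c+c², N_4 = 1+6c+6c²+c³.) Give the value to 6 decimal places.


E[X²] = σ⁴ (1 + c) (second MP moment). With σ² = 1 (so σ⁴ = 1) and c = 12/34 = 0.352941: E[X²] = 1 · (1 + 0.352941) = 1 · 1.352941.

So E[X^2] = 1.352941.


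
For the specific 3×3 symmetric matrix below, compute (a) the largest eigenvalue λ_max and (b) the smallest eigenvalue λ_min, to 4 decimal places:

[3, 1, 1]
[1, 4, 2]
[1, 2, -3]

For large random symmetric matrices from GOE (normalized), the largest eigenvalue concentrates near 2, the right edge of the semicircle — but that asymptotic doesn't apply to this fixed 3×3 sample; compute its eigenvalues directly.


Since M is real symmetric, all three eigenvalues are real; they are the roots of det(λI − M) = λ³ − (tr M) λ² + s λ − det M, where s is the sum of the principal 2×2 minors.
tr M = 3 + 4 + (-3) = 4.
s = (3·4 − 1²) + (3·(-3) − 1²) + (4·(-3) − 2²) = 11 + (-10) + (-16) = -15.
det M (expand along row 1) = 3·(-16) − 1·(-5) + 1·(-2) = -45.
Characteristic polynomial: λ³ − 4λ² − 15λ + 45 = 0.
Substitute λ = y + (tr M)/3 = y + 1.333333 to remove the quadratic term: y³ + p·y + q = 0 with p = s − (tr M)²/3 = -20.333333 and q = −2(tr M)³/27 + (tr M)·s/3 − det M = 20.259259.
Three real roots ⇒ use the trigonometric (Viète) form: r = 2√(−p/3) = 5.206833, φ = arccos(3q/(p·r)) = arccos(-0.574067) = 2.182261 rad.
y_k = r·cos(φ/3 − 2πk/3) for k = 0, 1, 2 gives y = 3.888944, 1.053931, -4.942875.
λ_k = y_k + 1.333333 gives λ = 5.2223, 2.3873, -3.6095 (check: the sum is 4.0000 = tr M).

Hence λ_max = 5.2223 and λ_min = -3.6095.


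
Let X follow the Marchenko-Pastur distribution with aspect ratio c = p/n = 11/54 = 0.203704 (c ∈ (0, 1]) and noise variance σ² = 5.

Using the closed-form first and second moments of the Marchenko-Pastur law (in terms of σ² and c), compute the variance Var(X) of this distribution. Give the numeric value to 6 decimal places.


Recall the MP moments m_1 = E[X] = σ² and m_2 = E[X²] = σ⁴ (1 + c).
m_1 = E[X] = σ² = 5, so m_1² = 25.
m_2 = E[X²] = σ⁴ (1 + c) = 25 · (1 + 0.203704) = 25 · 1.203704 = 30.092593.
(Note m_2 − m_1² simplifies to c · σ⁴ = 0.203704 · 25.)

Var(X) = m_2 − m_1² = 30.092593 − 25 = 5.092593.


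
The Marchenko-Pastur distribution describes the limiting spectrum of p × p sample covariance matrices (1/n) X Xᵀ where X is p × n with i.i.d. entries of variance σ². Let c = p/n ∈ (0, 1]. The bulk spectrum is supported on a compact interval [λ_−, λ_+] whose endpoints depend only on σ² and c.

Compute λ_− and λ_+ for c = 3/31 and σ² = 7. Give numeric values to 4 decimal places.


c = 3/31 = 0.096774; √c = 0.311086.
λ_− = σ² (1 − √c)² = 7 · (1 − 0.311086)² = 7 · (0.688914)² = 3.322222.
λ_+ = σ² (1 + √c)² = 7 · (1 + 0.311086)² = 7 · (1.311086)² = 12.032616.

Rounded to 4 decimal places: λ_− ≈ 3.3222, λ_+ ≈ 12.0326.


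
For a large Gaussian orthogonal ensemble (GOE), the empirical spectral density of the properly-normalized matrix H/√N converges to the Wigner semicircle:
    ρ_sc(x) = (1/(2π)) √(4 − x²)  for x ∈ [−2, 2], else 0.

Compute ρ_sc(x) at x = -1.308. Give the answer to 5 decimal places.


ρ_sc(x) = (1/(2π)) √(4 − x²). With x = -1.308:
  4 − x² = 4 − (-1.308)² = 4 − 1.710864 = 2.289136.
  √(4 − x²) = 1.512989.
  1/(2π) = 0.159155.
  ρ_sc(-1.308) = 0.159155 · 1.512989 = 0.240800.

Rounded to 5 decimal places: ρ_sc(-1.308) ≈ 0.24080.


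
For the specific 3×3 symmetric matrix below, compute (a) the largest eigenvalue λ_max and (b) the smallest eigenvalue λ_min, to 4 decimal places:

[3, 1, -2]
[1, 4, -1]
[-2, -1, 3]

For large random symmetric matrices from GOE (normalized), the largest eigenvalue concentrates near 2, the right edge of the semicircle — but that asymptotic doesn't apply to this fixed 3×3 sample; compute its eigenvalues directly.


Since M is real symmetric, all three eigenvalues are real; they are the roots of det(λI − M) = λ³ − (tr M) λ² + s λ − det M, where s is the sum of the principal 2×2 minors.
tr M = 3 + 4 + 3 = 10.
s = (3·4 − 1²) + (3·3 − (-2)²) + (4·3 − (-1)²) = 11 + 5 + 11 = 27.
det M (expand along row 1) = 3·11 − 1·1 + (-2)·7 = 18.
Characteristic polynomial: λ³ − 10λ² + 27λ − 18 = 0.
Substitute λ = y + (tr M)/3 = y + 3.333333 to remove the quadratic term: y³ + p·y + q = 0 with p = s − (tr M)²/3 = -6.333333 and q = −2(tr M)³/27 + (tr M)·s/3 − det M = -2.074074.
Three real roots ⇒ use the trigonometric (Viète) form: r = 2√(−p/3) = 2.905933, φ = arccos(3q/(p·r)) = arccos(0.338086) = 1.225914 rad.
y_k = r·cos(φ/3 − 2πk/3) for k = 0, 1, 2 gives y = 2.666667, -0.333333, -2.333333.
λ_k = y_k + 3.333333 gives λ = 6.0000, 3.0000, 1.0000 (check: the sum is 10.0000 = tr M).

Hence λ_max = 6.0000 and λ_min = 1.0000.


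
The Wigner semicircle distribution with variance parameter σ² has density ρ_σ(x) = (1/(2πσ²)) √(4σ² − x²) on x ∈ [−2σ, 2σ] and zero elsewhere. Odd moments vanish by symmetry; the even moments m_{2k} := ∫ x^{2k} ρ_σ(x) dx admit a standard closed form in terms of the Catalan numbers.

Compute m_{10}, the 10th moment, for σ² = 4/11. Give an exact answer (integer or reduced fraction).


By the scaled semicircle moment identity, m_{2k} = σ^{2k} · C_k with k = 5.
C_5 = (1/(k+1)) · C(2k, k) = (1/6) · C(10, 5) = (1/6) · 252 = 42.
σ^{2k} = (σ²)^k = (4/11)^5 = 1024/161051.

Therefore m_{10} = σ^{10} · C_5 = (1024/161051) · 42 = 43008/161051.


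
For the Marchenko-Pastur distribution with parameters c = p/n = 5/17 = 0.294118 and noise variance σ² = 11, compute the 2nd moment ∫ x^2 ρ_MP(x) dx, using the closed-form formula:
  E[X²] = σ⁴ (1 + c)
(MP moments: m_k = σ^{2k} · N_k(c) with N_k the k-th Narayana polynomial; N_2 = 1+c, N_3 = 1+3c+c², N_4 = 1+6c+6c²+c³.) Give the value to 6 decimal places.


E[X²] = σ⁴ (1 + c) (second MP moment). With σ² = 11 (so σ⁴ = 121) and c = 5/17 = 0.294118: E[X²] = 121 · (1 + 0.294118) = 121 · 1.294118.

So E[X^2] = 156.588235.


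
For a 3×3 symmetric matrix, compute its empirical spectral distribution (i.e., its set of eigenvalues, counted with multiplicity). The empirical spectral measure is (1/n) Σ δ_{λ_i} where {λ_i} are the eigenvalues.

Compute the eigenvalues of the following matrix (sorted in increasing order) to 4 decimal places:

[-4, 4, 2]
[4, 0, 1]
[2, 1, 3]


Since M is real symmetric, all three eigenvalues are real; they are the roots of det(λI − M) = λ³ − (tr M) λ² + s λ − det M, where s is the sum of the principal 2×2 minors.
tr M = -4 + 0 + 3 = -1.
s = ((-4)·0 − 4²) + ((-4)·3 − 2²) + (0·3 − 1²) = -16 + (-16) + (-1) = -33.
det M (expand along row 1) = (-4)·(-1) − 4·10 + 2·4 = -28.
Characteristic polynomial: λ³ + λ² − 33λ + 28 = 0.
Substitute λ = y + (tr M)/3 = y − 0.333333 to remove the quadratic term: y³ + p·y + q = 0 with p = s − (tr M)²/3 = -33.333333 and q = −2(tr M)³/27 + (tr M)·s/3 − det M = 39.074074.
Three real roots ⇒ use the trigonometric (Viète) form: r = 2√(−p/3) = 6.666667, φ = arccos(3q/(p·r)) = arccos(-0.527500) = 2.126451 rad.
y_k = r·cos(φ/3 − 2πk/3) for k = 0, 1, 2 gives y = 5.060882, 1.227741, -6.288624.
λ_k = y_k − 0.333333 gives λ = 4.7275, 0.8944, -6.6220 (check: the sum is -1.0000 = tr M).

Eigenvalues sorted in increasing order: [-6.6220, 0.8944, 4.7275].


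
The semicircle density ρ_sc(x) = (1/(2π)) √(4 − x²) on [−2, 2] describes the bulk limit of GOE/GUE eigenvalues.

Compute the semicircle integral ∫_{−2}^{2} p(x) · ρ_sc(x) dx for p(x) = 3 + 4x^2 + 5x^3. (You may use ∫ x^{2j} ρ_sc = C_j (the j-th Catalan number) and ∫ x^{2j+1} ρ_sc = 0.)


Write p(x) = Σ a_i x^i, split into monomials and integrate each against ρ_sc separately.
Using ∫ x^{2j} ρ_sc = C_j = (1/(j+1)) C(2j, j) (Catalan numbers) and ∫ x^{2j+1} ρ_sc = 0 (odd monomials vanish by symmetry):
  i = 0 (even): a_0 · C_{0} = 3 · 1 = 3
  i = 2 (even): a_2 · C_{1} = 4 · 1 = 4
  i = 3 (odd): ∫ x^3 ρ_sc = 0 (vanishes)

Summing the contributions: ∫_{−2}^{2} p(x) ρ_sc(x) dx = 3 + 4 = 7.


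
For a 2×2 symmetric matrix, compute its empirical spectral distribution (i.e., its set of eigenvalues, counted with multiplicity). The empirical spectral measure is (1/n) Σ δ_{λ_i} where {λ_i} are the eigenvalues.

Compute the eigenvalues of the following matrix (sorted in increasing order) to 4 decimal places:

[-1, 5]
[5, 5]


Since M is real symmetric, both eigenvalues are real; they are the roots of det(λI − M) = λ² − (tr M) λ + det M.
tr M = -1 + 5 = 4.
det M = (-1)·5 − 5² = -5 − 25 = -30.
Characteristic polynomial: λ² − 4λ − 30 = 0.
Discriminant Δ = (tr M)² − 4·det M = 16 − (-120) = 136; √Δ = 11.661904.
λ = (tr M ± √Δ)/2 = (4 ± 11.661904)/2, giving (tr M − √Δ)/2 = -3.8310 and (tr M + √Δ)/2 = 7.8310.

Eigenvalues sorted in increasing order: [-3.8310, 7.8310].


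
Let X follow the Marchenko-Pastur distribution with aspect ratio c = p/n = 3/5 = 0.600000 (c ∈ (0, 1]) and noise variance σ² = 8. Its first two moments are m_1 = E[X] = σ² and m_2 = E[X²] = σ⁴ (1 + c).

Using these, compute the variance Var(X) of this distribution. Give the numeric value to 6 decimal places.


m_1 = E[X] = σ² = 8, so m_1² = 64.
m_2 = E[X²] = σ⁴ (1 + c) = 64 · (1 + 0.600000) = 64 · 1.600000 = 102.400000.
(Note m_2 − m_1² simplifies to c · σ⁴ = 0.600000 · 64.)

Var(X) = m_2 − m_1² = 102.400000 − 64 = 38.400000.


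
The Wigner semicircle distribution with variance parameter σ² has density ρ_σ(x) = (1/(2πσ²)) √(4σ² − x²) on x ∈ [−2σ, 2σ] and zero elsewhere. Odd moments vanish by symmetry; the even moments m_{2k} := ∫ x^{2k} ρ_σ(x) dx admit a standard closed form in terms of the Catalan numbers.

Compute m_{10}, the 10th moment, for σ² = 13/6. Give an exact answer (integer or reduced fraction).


By the scaled semicircle moment identity, m_{2k} = σ^{2k} · C_k with k = 5.
C_5 = (1/(k+1)) · C(2k, k) = (1/6) · C(10, 5) = (1/6) · 252 = 42.
σ^{2k} = (σ²)^k = (13/6)^5 = 371293/7776.

Therefore m_{10} = σ^{10} · C_5 = (371293/7776) · 42 = 2599051/1296.


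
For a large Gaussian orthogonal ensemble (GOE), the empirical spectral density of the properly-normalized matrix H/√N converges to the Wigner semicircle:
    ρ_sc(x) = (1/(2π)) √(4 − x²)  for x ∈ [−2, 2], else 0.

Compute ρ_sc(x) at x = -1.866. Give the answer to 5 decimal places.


ρ_sc(x) = (1/(2π)) √(4 − x²). With x = -1.866:
  4 − x² = 4 − (-1.866)² = 4 − 3.481956 = 0.518044.
  √(4 − x²) = 0.719753.
  1/(2π) = 0.159155.
  ρ_sc(-1.866) = 0.159155 · 0.719753 = 0.114552.

Rounded to 5 decimal places: ρ_sc(-1.866) ≈ 0.11455.


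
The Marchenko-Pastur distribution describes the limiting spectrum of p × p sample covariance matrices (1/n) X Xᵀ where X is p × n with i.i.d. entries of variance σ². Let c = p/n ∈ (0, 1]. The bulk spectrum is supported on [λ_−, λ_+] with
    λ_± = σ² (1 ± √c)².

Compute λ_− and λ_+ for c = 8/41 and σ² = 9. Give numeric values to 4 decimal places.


c = 8/41 = 0.195122; √c = 0.441726.
λ_− = σ² (1 − √c)² = 9 · (1 − 0.441726)² = 9 · (0.558274)² = 2.805028.
λ_+ = σ² (1 + √c)² = 9 · (1 + 0.441726)² = 9 · (1.441726)² = 18.707167.

Rounded to 4 decimal places: λ_− ≈ 2.8050, λ_+ ≈ 18.7072.


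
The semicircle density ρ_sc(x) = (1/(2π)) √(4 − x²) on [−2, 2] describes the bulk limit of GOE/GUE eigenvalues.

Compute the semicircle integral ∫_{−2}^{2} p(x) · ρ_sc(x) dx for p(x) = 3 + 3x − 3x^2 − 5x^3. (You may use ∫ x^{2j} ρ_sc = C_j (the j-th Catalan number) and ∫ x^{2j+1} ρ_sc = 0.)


Write p(x) = Σ a_i x^i, split into monomials and integrate each against ρ_sc separately.
Using ∫ x^{2j} ρ_sc = C_j = (1/(j+1)) C(2j, j) (Catalan numbers) and ∫ x^{2j+1} ρ_sc = 0 (odd monomials vanish by symmetry):
  i = 0 (even): a_0 · C_{0} = 3 · 1 = 3
  i = 1 (odd): ∫ x^1 ρ_sc = 0 (vanishes)
  i = 2 (even): a_2 · C_{1} = -3 · 1 = -3
  i = 3 (odd): ∫ x^3 ρ_sc = 0 (vanishes)

Summing the contributions: ∫_{−2}^{2} p(x) ρ_sc(x) dx = 3 + (-3) = 0.


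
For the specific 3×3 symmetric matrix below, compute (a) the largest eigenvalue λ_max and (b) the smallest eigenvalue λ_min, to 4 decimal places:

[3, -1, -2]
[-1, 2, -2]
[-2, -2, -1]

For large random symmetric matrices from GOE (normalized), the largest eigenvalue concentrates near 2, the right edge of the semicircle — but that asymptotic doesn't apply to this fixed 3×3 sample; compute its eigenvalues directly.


Since M is real symmetric, all three eigenvalues are real; they are the roots of det(λI − M) = λ³ − (tr M) λ² + s λ − det M, where s is the sum of the principal 2×2 minors.
tr M = 3 + 2 + (-1) = 4.
s = (3·2 − (-1)²) + (3·(-1) − (-2)²) + (2·(-1) − (-2)²) = 5 + (-7) + (-6) = -8.
det M (expand along row 1) = 3·(-6) − (-1)·(-3) + (-2)·6 = -33.
Characteristic polynomial: λ³ − 4λ² − 8λ + 33 = 0.
Substitute λ = y + (tr M)/3 = y + 1.333333 to remove the quadratic term: y³ + p·y + q = 0 with p = s − (tr M)²/3 = -13.333333 and q = −2(tr M)³/27 + (tr M)·s/3 − det M = 17.592593.
Three real roots ⇒ use the trigonometric (Viète) form: r = 2√(−p/3) = 4.216370, φ = arccos(3q/(p·r)) = arccos(-0.938801) = 2.789930 rad.
y_k = r·cos(φ/3 − 2πk/3) for k = 0, 1, 2 gives y = 2.520769, 1.666667, -4.187435.
λ_k = y_k + 1.333333 gives λ = 3.8541, 3.0000, -2.8541 (check: the sum is 4.0000 = tr M).

Hence λ_max = 3.8541 and λ_min = -2.8541.


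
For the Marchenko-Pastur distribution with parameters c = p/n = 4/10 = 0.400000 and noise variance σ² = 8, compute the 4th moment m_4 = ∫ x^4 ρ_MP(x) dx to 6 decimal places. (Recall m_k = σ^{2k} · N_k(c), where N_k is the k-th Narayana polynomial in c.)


E[X⁴] = σ⁸ (1 + 6c + 6c² + c³) (fourth MP moment). With σ² = 8 (so σ⁸ = 4096) and c = 4/10 = 0.400000: E[X⁴] = 4096 · (1 + 6·0.400000 + 6·(0.400000)² + (0.400000)³) = 4096 · 4.424000.

So E[X^4] = 18120.704000.


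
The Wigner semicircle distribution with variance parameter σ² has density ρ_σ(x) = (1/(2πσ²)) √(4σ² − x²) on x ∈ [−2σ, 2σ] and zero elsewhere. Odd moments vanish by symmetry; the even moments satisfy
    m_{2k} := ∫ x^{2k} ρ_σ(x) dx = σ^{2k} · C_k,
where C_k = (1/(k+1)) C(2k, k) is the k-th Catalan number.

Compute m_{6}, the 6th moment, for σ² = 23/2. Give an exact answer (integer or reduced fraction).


By the scaled semicircle moment identity, m_{2k} = σ^{2k} · C_k with k = 3.
C_3 = (1/(k+1)) · C(2k, k) = (1/4) · C(6, 3) = (1/4) · 20 = 5.
σ^{2k} = (σ²)^k = (23/2)^3 = 12167/8.

Therefore m_{6} = σ^{6} · C_3 = (12167/8) · 5 = 60835/8.


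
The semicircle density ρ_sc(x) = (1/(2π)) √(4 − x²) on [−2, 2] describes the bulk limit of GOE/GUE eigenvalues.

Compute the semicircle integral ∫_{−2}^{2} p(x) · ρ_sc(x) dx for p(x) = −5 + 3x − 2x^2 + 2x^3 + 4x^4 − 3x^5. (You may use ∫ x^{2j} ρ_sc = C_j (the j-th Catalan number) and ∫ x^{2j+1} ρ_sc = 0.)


Write p(x) = Σ a_i x^i, split into monomials and integrate each against ρ_sc separately.
Using ∫ x^{2j} ρ_sc = C_j = (1/(j+1)) C(2j, j) (Catalan numbers) and ∫ x^{2j+1} ρ_sc = 0 (odd monomials vanish by symmetry):
  i = 0 (even): a_0 · C_{0} = -5 · 1 = -5
  i = 1 (odd): ∫ x^1 ρ_sc = 0 (vanishes)
  i = 2 (even): a_2 · C_{1} = -2 · 1 = -2
  i = 3 (odd): ∫ x^3 ρ_sc = 0 (vanishes)
  i = 4 (even): a_4 · C_{2} = 4 · 2 = 8
  i = 5 (odd): ∫ x^5 ρ_sc = 0 (vanishes)

Summing the contributions: ∫_{−2}^{2} p(x) ρ_sc(x) dx = (-5) + (-2) + 8 = 1.


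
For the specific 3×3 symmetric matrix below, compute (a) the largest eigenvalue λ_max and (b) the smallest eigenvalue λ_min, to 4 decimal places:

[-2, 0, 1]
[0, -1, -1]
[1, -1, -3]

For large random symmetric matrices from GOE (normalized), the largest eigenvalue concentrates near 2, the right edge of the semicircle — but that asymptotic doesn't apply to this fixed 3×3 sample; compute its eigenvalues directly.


Since M is real symmetric, all three eigenvalues are real; they are the roots of det(λI − M) = λ³ − (tr M) λ² + s λ − det M, where s is the sum of the principal 2×2 minors.
tr M = -2 + (-1) + (-3) = -6.
s = ((-2)·(-1) − 0²) + ((-2)·(-3) − 1²) + ((-1)·(-3) − (-1)²) = 2 + 5 + 2 = 9.
det M (expand along row 1) = (-2)·2 − 0·1 + 1·1 = -3.
Characteristic polynomial: λ³ + 6λ² + 9λ + 3 = 0.
Substitute λ = y + (tr M)/3 = y − 2.000000 to remove the quadratic term: y³ + p·y + q = 0 with p = s − (tr M)²/3 = -3.000000 and q = −2(tr M)³/27 + (tr M)·s/3 − det M = 1.000000.
Three real roots ⇒ use the trigonometric (Viète) form: r = 2√(−p/3) = 2.000000, φ = arccos(3q/(p·r)) = arccos(-0.500000) = 2.094395 rad.
y_k = r·cos(φ/3 − 2πk/3) for k = 0, 1, 2 gives y = 1.532089, 0.347296, -1.879385.
λ_k = y_k − 2.000000 gives λ = -0.4679, -1.6527, -3.8794 (check: the sum is -6.0000 = tr M).

Hence λ_max = -0.4679 and λ_min = -3.8794.


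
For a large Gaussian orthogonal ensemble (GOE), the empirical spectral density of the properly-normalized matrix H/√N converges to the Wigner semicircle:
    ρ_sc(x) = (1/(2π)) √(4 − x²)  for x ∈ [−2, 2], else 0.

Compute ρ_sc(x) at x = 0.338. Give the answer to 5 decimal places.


ρ_sc(x) = (1/(2π)) √(4 − x²). With x = 0.338:
  4 − x² = 4 − (0.338)² = 4 − 0.114244 = 3.885756.
  √(4 − x²) = 1.971232.
  1/(2π) = 0.159155.
  ρ_sc(0.338) = 0.159155 · 1.971232 = 0.313731.

Rounded to 5 decimal places: ρ_sc(0.338) ≈ 0.31373.


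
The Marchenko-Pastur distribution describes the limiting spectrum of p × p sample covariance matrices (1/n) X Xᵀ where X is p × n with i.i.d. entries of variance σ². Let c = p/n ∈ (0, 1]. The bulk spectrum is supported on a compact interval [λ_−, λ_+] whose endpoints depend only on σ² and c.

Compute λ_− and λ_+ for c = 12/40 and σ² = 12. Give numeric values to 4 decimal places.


c = 12/40 = 0.300000; √c = 0.547723.
λ_− = σ² (1 − √c)² = 12 · (1 − 0.547723)² = 12 · (0.452277)² = 2.454659.
λ_+ = σ² (1 + √c)² = 12 · (1 + 0.547723)² = 12 · (1.547723)² = 28.745341.

Rounded to 4 decimal places: λ_− ≈ 2.4547, λ_+ ≈ 28.7453.


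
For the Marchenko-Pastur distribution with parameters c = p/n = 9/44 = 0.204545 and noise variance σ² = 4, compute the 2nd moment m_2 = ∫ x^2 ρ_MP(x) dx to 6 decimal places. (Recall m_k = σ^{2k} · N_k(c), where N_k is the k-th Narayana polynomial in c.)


E[X²] = σ⁴ (1 + c) (second MP moment). With σ² = 4 (so σ⁴ = 16) and c = 9/44 = 0.204545: E[X²] = 16 · (1 + 0.204545) = 16 · 1.204545.

So E[X^2] = 19.272727.


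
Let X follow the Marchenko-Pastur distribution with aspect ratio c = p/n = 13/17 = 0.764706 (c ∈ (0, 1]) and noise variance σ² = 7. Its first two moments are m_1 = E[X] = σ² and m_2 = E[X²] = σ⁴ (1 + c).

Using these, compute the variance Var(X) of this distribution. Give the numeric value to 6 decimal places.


m_1 = E[X] = σ² = 7, so m_1² = 49.
m_2 = E[X²] = σ⁴ (1 + c) = 49 · (1 + 0.764706) = 49 · 1.764706 = 86.470588.
(Note m_2 − m_1² simplifies to c · σ⁴ = 0.764706 · 49.)

Var(X) = m_2 − m_1² = 86.470588 − 49 = 37.470588.


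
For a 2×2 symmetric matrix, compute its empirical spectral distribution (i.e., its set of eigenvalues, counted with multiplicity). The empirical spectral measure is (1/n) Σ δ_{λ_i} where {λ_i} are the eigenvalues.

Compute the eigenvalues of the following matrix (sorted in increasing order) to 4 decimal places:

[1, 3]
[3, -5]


Since M is real symmetric, both eigenvalues are real; they are the roots of det(λI − M) = λ² − (tr M) λ + det M.
tr M = 1 + (-5) = -4.
det M = 1·(-5) − 3² = -5 − 9 = -14.
Characteristic polynomial: λ² + 4λ − 14 = 0.
Discriminant Δ = (tr M)² − 4·det M = 16 − (-56) = 72; √Δ = 8.485281.
λ = (tr M ± √Δ)/2 = (-4 ± 8.485281)/2, giving (tr M − √Δ)/2 = -6.2426 and (tr M + √Δ)/2 = 2.2426.

Eigenvalues sorted in increasing order: [-6.2426, 2.2426].


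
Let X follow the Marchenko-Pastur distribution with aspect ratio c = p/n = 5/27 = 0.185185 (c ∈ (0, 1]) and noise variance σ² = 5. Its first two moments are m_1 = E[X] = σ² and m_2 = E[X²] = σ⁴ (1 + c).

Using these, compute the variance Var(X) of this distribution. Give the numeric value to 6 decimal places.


m_1 = E[X] = σ² = 5, so m_1² = 25.
m_2 = E[X²] = σ⁴ (1 + c) = 25 · (1 + 0.185185) = 25 · 1.185185 = 29.629630.
(Note m_2 − m_1² simplifies to c · σ⁴ = 0.185185 · 25.)

Var(X) = m_2 − m_1² = 29.629630 − 25 = 4.629630.
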